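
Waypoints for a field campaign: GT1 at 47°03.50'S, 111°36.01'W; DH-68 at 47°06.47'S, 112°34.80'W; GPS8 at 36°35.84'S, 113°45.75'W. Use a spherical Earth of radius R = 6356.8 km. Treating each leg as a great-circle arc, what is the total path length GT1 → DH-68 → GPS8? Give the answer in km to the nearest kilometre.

1244 km

GT1: φ = -47.05833°, λ = -111.60017°
DH-68: φ = -47.10783°, λ = -112.58000°
GPS8: φ = -36.59733°, λ = -113.76250°
GT1→DH-68: c = 0.011677 rad, d = 74.23 km
DH-68→GPS8: c = 0.184080 rad, d = 1170.16 km
Total = 74.23 + 1170.16 = 1244.39 km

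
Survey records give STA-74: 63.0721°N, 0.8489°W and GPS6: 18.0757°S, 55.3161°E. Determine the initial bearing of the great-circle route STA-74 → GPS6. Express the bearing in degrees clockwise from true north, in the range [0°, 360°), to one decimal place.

Δλ = 56.1650°
y = sin Δλ · cos φ₂ = 0.789650
x = cos φ₁ sin φ₂ − sin φ₁ cos φ₂ cos Δλ = -0.612446
θ = atan2(y, x) = 127.7968° → 127.7968° (mod 360°)

127.8°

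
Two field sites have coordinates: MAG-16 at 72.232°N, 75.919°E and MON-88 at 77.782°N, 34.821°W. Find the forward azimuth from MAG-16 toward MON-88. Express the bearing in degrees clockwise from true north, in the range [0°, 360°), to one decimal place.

Δλ = -110.7400°
y = sin Δλ · cos φ₂ = -0.197917
x = cos φ₁ sin φ₂ − sin φ₁ cos φ₂ cos Δλ = 0.369621
θ = atan2(y, x) = -28.1673° → 331.8327° (mod 360°)

331.8°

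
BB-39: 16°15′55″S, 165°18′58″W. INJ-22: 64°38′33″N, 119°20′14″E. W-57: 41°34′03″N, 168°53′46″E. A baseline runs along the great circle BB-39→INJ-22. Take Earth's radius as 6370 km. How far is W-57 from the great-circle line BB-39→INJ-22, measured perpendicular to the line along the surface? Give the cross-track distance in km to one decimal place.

321.3 km

BB-39: φ = -16.26528°, λ = -165.31611°
INJ-22: φ = +64.64250°, λ = +119.33722°
W-57: φ = +41.56750°, λ = +168.89611°
δ₁₃ = central angle BB-39→W-57 = 1.091827 rad  (haversine)
θ₁₃ = bearing BB-39→W-57 = 338.484°,  θ₁₂ = bearing BB-39→INJ-22 = 335.227°
dₓₜ = R·arcsin(sin δ₁₃ · sin(θ₁₃ − θ₁₂)) = 6370·arcsin(0.88747·sin(3.257°)) = 321.317 km
|dₓₜ| = 321.317 km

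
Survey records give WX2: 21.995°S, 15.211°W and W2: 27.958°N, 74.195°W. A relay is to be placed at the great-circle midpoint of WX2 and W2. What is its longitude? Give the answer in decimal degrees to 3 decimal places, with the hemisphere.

43.917°W

Bx = cos φ₂ cos Δλ = 0.455140,  By = cos φ₂ sin Δλ = -0.757002
φₘ = atan2(sin φ₁ + sin φ₂, √((cos φ₁ + Bx)² + By²)) = 3.42403°
λₘ = λ₁ + atan2(By, cos φ₁ + Bx) = -43.91685°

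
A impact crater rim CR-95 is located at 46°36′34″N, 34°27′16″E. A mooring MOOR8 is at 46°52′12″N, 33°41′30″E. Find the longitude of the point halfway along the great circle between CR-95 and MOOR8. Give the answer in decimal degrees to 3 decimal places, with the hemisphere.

34.074°E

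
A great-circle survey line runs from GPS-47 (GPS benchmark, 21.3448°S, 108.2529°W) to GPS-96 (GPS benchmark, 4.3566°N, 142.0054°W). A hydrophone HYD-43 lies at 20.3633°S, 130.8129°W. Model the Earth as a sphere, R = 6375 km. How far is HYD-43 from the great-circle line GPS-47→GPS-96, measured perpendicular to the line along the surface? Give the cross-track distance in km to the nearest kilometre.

δ₁₃ = central angle GPS-47→HYD-43 = 0.368039 rad  (haversine)
θ₁₃ = bearing GPS-47→HYD-43 = 268.569°,  θ₁₂ = bearing GPS-47→GPS-96 = 303.917°
dₓₜ = R·arcsin(sin δ₁₃ · sin(θ₁₃ − θ₁₂)) = 6375·arcsin(0.35979·sin(-35.347°)) = -1336.714 km
|dₓₜ| = 1336.714 km

1337 km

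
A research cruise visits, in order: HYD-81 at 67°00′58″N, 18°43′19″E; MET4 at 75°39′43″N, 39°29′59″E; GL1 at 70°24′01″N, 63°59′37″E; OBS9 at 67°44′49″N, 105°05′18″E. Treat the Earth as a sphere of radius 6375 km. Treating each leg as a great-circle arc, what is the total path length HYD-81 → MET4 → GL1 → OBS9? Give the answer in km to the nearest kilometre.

3802 km

HYD-81: φ = +67.01611°, λ = +18.72194°
MET4: φ = +75.66194°, λ = +39.49972°
GL1: φ = +70.40028°, λ = +63.99361°
OBS9: φ = +67.74694°, λ = +105.08833°
HYD-81→MET4: c = 0.188173 rad, d = 1199.61 km
MET4→GL1: c = 0.153052 rad, d = 975.71 km
GL1→OBS9: c = 0.255132 rad, d = 1626.47 km
Total = 1199.61 + 975.71 + 1626.47 = 3801.78 km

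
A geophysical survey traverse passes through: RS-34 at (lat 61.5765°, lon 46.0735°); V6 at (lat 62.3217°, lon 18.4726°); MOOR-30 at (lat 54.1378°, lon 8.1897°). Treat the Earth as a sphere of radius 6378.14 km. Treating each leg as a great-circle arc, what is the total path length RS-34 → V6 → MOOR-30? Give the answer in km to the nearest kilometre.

2526 km

RS-34→V6: c = 0.225181 rad, d = 1436.24 km
V6→MOOR-30: c = 0.170821 rad, d = 1089.52 km
Total = 1436.24 + 1089.52 = 2525.76 km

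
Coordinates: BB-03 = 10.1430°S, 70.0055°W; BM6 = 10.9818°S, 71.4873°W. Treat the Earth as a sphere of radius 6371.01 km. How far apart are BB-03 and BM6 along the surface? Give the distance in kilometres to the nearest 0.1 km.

186.9 km

Δφ = -0.8388°,  Δλ = -1.4818°
a = sin²(Δφ/2) + cos φ₁ cos φ₂ sin²(Δλ/2) = 0.000215
c = 2·arcsin(√a) = 0.029338 rad = 1.6809°
d = R·c = 6371.01 × 0.029338 = 186.9 km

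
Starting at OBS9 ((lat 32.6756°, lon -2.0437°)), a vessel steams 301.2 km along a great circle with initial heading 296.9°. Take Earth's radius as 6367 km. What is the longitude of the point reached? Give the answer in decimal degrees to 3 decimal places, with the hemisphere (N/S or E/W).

4.955°W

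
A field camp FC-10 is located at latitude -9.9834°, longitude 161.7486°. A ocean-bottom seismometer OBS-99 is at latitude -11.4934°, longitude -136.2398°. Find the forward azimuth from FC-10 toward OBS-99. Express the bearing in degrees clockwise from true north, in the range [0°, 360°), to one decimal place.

Δλ = 62.0116°
y = sin Δλ · cos φ₂ = 0.865336
x = cos φ₁ sin φ₂ − sin φ₁ cos φ₂ cos Δλ = -0.116511
θ = atan2(y, x) = 97.6684° → 97.6684° (mod 360°)

97.7°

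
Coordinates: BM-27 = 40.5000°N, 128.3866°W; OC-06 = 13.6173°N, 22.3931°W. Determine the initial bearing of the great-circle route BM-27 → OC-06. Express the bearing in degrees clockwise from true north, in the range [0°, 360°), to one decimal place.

69.3°

Δλ = 105.9935°
y = sin Δλ · cos φ₂ = 0.934271
x = cos φ₁ sin φ₂ − sin φ₁ cos φ₂ cos Δλ = 0.352938
θ = atan2(y, x) = 69.3050° → 69.3050° (mod 360°)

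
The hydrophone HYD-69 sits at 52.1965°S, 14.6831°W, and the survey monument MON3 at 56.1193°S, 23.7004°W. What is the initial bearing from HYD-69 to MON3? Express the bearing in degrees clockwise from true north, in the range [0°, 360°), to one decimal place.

229.8°

Δλ = -9.0173°
y = sin Δλ · cos φ₂ = -0.087373
x = cos φ₁ sin φ₂ − sin φ₁ cos φ₂ cos Δλ = -0.073856
θ = atan2(y, x) = -130.2076° → 229.7924° (mod 360°)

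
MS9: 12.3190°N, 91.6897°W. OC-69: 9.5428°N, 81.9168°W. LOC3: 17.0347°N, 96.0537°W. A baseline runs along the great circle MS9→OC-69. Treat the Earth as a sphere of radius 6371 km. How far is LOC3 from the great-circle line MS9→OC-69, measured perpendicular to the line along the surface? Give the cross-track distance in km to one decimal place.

388.1 km

δ₁₃ = central angle MS9→LOC3 = 0.110449 rad  (haversine)
θ₁₃ = bearing MS9→LOC3 = 318.696°,  θ₁₂ = bearing MS9→OC-69 = 105.169°
dₓₜ = R·arcsin(sin δ₁₃ · sin(θ₁₃ − θ₁₂)) = 6371·arcsin(0.11022·sin(213.528°)) = -388.115 km
|dₓₜ| = 388.115 km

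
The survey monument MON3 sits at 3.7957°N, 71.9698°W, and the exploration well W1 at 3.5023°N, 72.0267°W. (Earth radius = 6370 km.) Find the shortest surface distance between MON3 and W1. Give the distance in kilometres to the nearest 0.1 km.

Δφ = -0.2934°,  Δλ = -0.0569°
a = sin²(Δφ/2) + cos φ₁ cos φ₂ sin²(Δλ/2) = 0.000007
c = 2·arcsin(√a) = 0.005216 rad = 0.2988°
d = R·c = 6370 × 0.005216 = 33.2 km

33.2 km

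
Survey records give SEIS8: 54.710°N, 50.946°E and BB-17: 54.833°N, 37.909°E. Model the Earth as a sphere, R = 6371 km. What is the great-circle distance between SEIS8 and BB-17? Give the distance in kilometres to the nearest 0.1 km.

835.1 km

Δφ = 0.1230°,  Δλ = -13.0370°
a = sin²(Δφ/2) + cos φ₁ cos φ₂ sin²(Δλ/2) = 0.004289
c = 2·arcsin(√a) = 0.131081 rad = 7.5104°
d = R·c = 6371 × 0.131081 = 835.1 km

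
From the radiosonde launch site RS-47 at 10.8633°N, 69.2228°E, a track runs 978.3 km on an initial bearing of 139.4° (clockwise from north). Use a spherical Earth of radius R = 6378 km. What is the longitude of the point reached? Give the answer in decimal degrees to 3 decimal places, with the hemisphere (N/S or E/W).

δ = d/R = 978.3/6378 = 0.153387 rad
φ₂ = arcsin(sin φ₁ cos δ + cos φ₁ sin δ cos θ)
   = arcsin(0.18847·0.98826 + 0.98208·0.15279·-0.75927) = 4.14763°
λ₂ = λ₁ + atan2(sin θ sin δ cos φ₁, cos δ − sin φ₁ sin φ₂) = 74.94413°

74.944°E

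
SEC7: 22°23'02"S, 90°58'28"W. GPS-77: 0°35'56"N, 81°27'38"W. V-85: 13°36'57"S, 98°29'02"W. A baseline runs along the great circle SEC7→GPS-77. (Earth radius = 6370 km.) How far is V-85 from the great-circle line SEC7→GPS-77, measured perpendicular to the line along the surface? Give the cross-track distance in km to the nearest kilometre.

1124 km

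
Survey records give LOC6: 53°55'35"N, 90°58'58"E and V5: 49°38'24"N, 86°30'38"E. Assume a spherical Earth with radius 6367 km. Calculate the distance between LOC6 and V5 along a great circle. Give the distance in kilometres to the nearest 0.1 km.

LOC6: φ = +53.92639°, λ = +90.98278°
V5: φ = +49.64000°, λ = +86.51056°
Δφ = -4.2864°,  Δλ = -4.4722°
a = sin²(Δφ/2) + cos φ₁ cos φ₂ sin²(Δλ/2) = 0.001979
c = 2·arcsin(√a) = 0.089002 rad = 5.0995°
d = R·c = 6367 × 0.089002 = 566.7 km

566.7 km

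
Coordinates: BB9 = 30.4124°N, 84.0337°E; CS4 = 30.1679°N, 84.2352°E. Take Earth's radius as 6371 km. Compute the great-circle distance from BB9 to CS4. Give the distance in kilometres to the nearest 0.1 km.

33.4 km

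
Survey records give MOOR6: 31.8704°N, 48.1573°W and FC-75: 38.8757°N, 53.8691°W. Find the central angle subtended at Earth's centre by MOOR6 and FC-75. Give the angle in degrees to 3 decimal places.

8.408°

Δφ = 7.0053°,  Δλ = -5.7118°
a = sin²(Δφ/2) + cos φ₁ cos φ₂ sin²(Δλ/2) = 0.005374
c = 2·arcsin(√a) = 0.146744 rad = 8.4078°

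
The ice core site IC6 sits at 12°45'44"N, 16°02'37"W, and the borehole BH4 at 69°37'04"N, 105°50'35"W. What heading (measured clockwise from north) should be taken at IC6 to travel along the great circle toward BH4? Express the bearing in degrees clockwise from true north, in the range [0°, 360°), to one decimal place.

IC6: φ = +12.76222°, λ = -16.04361°
BH4: φ = +69.61778°, λ = -105.84306°
Δλ = -89.7994°
y = sin Δλ · cos φ₂ = -0.348279
x = cos φ₁ sin φ₂ − sin φ₁ cos φ₂ cos Δλ = 0.913963
θ = atan2(y, x) = -20.8601° → 339.1399° (mod 360°)

339.1°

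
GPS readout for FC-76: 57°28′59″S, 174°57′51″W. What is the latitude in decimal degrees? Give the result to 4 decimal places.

57° + 28′/60 + 59″/3600 = 57 + 0.46667 + 0.01639 = 57.4831°

57.4831°S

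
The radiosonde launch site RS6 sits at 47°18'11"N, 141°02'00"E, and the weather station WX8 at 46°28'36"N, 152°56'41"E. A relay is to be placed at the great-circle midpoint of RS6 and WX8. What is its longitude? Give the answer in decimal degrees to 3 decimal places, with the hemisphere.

147.035°E

RS6: φ = +47.30306°, λ = +141.03333°
WX8: φ = +46.47667°, λ = +152.94472°
Bx = cos φ₂ cos Δλ = 0.673822,  By = cos φ₂ sin Δλ = 0.142136
φₘ = atan2(sin φ₁ + sin φ₂, √((cos φ₁ + Bx)² + By²)) = 47.04453°
λₘ = λ₁ + atan2(By, cos φ₁ + Bx) = 147.03508°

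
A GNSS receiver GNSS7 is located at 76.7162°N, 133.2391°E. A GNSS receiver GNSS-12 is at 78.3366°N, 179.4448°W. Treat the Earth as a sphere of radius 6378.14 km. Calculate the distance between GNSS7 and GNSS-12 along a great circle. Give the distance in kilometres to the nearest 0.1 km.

1119.3 km

Δφ = 1.6204°,  Δλ = 47.3161°
a = sin²(Δφ/2) + cos φ₁ cos φ₂ sin²(Δλ/2) = 0.007680
c = 2·arcsin(√a) = 0.175493 rad = 10.0550°
d = R·c = 6378.14 × 0.175493 = 1119.3 km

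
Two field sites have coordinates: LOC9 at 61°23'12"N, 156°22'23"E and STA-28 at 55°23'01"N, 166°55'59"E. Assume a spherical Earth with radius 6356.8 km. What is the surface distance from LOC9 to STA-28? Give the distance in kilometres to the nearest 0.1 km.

903.8 km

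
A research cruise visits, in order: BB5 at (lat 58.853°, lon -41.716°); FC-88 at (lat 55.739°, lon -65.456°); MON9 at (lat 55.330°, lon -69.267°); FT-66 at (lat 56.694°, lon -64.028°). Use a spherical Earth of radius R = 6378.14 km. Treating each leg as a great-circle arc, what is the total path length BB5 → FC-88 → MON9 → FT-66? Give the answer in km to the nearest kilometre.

2065 km

BB5→FC-88: c = 0.229044 rad, d = 1460.88 km
FC-88→MON9: c = 0.038307 rad, d = 244.33 km
MON9→FT-66: c = 0.056368 rad, d = 359.52 km
Total = 1460.88 + 244.33 + 359.52 = 2064.72 km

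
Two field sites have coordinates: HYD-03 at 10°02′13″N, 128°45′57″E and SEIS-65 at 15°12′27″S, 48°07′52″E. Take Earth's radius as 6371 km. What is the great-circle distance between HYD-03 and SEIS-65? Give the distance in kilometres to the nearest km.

HYD-03: φ = +10.03694°, λ = +128.76583°
SEIS-65: φ = -15.20750°, λ = +48.13111°
Δφ = -25.2444°,  Δλ = -80.6347°
a = sin²(Δφ/2) + cos φ₁ cos φ₂ sin²(Δλ/2) = 0.445545
c = 2·arcsin(√a) = 1.461671 rad = 83.7476°
d = R·c = 6371 × 1.461671 = 9312.3 km

9312 km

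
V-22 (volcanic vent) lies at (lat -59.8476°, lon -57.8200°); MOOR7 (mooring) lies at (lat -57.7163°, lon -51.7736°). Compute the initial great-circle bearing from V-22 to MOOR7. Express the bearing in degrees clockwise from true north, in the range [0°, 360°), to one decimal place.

Δλ = 6.0464°
y = sin Δλ · cos φ₂ = 0.056260
x = cos φ₁ sin φ₂ − sin φ₁ cos φ₂ cos Δλ = 0.034620
θ = atan2(y, x) = 58.3934° → 58.3934° (mod 360°)

58.4°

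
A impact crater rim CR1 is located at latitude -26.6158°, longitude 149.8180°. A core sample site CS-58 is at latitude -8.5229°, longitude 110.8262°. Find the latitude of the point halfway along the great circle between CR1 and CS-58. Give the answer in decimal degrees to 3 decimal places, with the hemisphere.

18.564°S

Bx = cos φ₂ cos Δλ = 0.768653,  By = cos φ₂ sin Δλ = -0.622261
φₘ = atan2(sin φ₁ + sin φ₂, √((cos φ₁ + Bx)² + By²)) = -18.56383°
λₘ = λ₁ + atan2(By, cos φ₁ + Bx) = 129.29960°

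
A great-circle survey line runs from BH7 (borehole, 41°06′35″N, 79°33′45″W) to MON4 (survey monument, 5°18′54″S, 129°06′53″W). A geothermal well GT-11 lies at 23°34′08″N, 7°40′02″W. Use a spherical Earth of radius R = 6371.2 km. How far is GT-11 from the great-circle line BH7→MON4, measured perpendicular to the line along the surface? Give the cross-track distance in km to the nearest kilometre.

BH7: φ = +41.10972°, λ = -79.56250°
MON4: φ = -5.31500°, λ = -129.11472°
GT-11: φ = +23.56889°, λ = -7.66722°
δ₁₃ = central angle BH7→GT-11 = 1.072977 rad  (haversine)
θ₁₃ = bearing BH7→GT-11 = 82.546°,  θ₁₂ = bearing BH7→MON4 = 236.870°
dₓₜ = R·arcsin(sin δ₁₃ · sin(θ₁₃ − θ₁₂)) = 6371.2·arcsin(0.87863·sin(-154.325°)) = -2488.182 km
|dₓₜ| = 2488.182 km

2488 km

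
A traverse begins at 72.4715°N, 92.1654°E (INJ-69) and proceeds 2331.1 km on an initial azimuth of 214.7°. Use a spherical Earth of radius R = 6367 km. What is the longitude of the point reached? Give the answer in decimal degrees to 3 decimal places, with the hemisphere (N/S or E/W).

72.229°E

δ = d/R = 2331.1/6367 = 0.366122 rad
φ₂ = arcsin(sin φ₁ cos δ + cos φ₁ sin δ cos θ)
   = arcsin(0.95357·0.93372 + 0.30118·0.35800·-0.82214) = 53.29489°
λ₂ = λ₁ + atan2(sin θ sin δ cos φ₁, cos δ − sin φ₁ sin φ₂) = 72.22902°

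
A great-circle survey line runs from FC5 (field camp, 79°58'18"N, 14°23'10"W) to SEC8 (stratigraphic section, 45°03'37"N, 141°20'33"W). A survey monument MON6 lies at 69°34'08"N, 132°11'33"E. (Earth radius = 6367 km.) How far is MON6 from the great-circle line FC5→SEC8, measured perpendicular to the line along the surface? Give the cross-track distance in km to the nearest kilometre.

FC5: φ = +79.97167°, λ = -14.38611°
SEC8: φ = +45.06028°, λ = -141.34250°
MON6: φ = +69.56889°, λ = +132.19250°
δ₁₃ = central angle FC5→MON6 = 0.511442 rad  (haversine)
θ₁₃ = bearing FC5→MON6 = 23.132°,  θ₁₂ = bearing FC5→SEC8 = 313.808°
dₓₜ = R·arcsin(sin δ₁₃ · sin(θ₁₃ − θ₁₂)) = 6367·arcsin(0.48943·sin(-290.677°)) = 3028.412 km
|dₓₜ| = 3028.412 km

3028 km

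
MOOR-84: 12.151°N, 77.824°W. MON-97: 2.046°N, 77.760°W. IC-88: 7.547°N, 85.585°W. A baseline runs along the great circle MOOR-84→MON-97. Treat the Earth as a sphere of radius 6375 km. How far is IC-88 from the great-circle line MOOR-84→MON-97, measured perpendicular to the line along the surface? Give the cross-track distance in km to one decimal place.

δ₁₃ = central angle MOOR-84→IC-88 = 0.155746 rad  (haversine)
θ₁₃ = bearing MOOR-84→IC-88 = 239.659°,  θ₁₂ = bearing MOOR-84→MON-97 = 179.635°
dₓₜ = R·arcsin(sin δ₁₃ · sin(θ₁₃ − θ₁₂)) = 6375·arcsin(0.15512·sin(60.023°)) = 859.190 km
|dₓₜ| = 859.190 km

859.2 km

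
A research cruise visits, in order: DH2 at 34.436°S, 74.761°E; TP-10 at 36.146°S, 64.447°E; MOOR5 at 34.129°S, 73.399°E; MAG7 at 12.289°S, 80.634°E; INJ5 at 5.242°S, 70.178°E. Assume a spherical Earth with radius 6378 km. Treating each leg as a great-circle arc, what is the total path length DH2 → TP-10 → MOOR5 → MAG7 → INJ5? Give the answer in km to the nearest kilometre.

DH2→TP-10: c = 0.149854 rad, d = 955.77 km
TP-10→MOOR5: c = 0.132474 rad, d = 844.92 km
MOOR5→MAG7: c = 0.398133 rad, d = 2539.29 km
MAG7→INJ5: c = 0.218200 rad, d = 1391.68 km
Total = 955.77 + 844.92 + 2539.29 + 1391.68 = 5731.65 km

5732 km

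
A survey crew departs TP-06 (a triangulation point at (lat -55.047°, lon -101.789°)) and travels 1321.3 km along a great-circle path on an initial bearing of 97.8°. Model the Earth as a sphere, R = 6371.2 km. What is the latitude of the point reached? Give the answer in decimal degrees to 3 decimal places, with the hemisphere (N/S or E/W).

54.892°S

δ = d/R = 1321.3/6371.2 = 0.207386 rad
φ₂ = arcsin(sin φ₁ cos δ + cos φ₁ sin δ cos θ)
   = arcsin(-0.81962·0.97857 + 0.57290·0.20590·-0.13572) = -54.89197°
λ₂ = λ₁ + atan2(sin θ sin δ cos φ₁, cos δ − sin φ₁ sin φ₂) = -81.01363°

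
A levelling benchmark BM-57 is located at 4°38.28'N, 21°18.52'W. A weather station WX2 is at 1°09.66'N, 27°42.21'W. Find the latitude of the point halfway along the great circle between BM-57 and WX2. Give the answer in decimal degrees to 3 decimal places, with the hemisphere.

BM-57: φ = +4.63800°, λ = -21.30867°
WX2: φ = +1.16100°, λ = -27.70350°
Bx = cos φ₂ cos Δλ = 0.993574,  By = cos φ₂ sin Δλ = -0.111356
φₘ = atan2(sin φ₁ + sin φ₂, √((cos φ₁ + Bx)² + By²)) = 2.90401°
λₘ = λ₁ + atan2(By, cos φ₁ + Bx) = -24.51100°

2.904°N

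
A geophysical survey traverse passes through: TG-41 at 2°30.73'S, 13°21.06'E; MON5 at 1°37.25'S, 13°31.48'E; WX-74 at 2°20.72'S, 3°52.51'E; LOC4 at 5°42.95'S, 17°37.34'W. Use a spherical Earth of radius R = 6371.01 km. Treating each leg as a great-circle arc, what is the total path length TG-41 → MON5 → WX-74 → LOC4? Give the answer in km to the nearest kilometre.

3590 km

TG-41: φ = -2.51217°, λ = +13.35100°
MON5: φ = -1.62083°, λ = +13.52467°
WX-74: φ = -2.34533°, λ = +3.87517°
LOC4: φ = -5.71583°, λ = -17.62233°
TG-41→MON5: c = 0.015849 rad, d = 100.97 km
MON5→WX-74: c = 0.168788 rad, d = 1075.35 km
WX-74→LOC4: c = 0.378804 rad, d = 2413.36 km
Total = 100.97 + 1075.35 + 2413.36 = 3589.68 km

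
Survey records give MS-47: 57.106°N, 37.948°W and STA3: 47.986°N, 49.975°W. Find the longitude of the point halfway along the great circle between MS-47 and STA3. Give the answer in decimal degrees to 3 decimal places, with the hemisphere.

Bx = cos φ₂ cos Δλ = 0.654620,  By = cos φ₂ sin Δλ = -0.139466
φₘ = atan2(sin φ₁ + sin φ₂, √((cos φ₁ + Bx)² + By²)) = 52.69685°
λₘ = λ₁ + atan2(By, cos φ₁ + Bx) = -44.58986°

44.590°W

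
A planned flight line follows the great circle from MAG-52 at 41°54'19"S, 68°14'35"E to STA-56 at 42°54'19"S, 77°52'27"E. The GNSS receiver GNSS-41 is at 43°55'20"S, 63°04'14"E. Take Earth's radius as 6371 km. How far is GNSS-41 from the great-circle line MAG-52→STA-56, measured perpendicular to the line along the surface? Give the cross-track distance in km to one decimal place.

312.9 km

MAG-52: φ = -41.90528°, λ = +68.24306°
STA-56: φ = -42.90528°, λ = +77.87417°
GNSS-41: φ = -43.92222°, λ = +63.07056°
δ₁₃ = central angle MAG-52→GNSS-41 = 0.074884 rad  (haversine)
θ₁₃ = bearing MAG-52→GNSS-41 = 240.224°,  θ₁₂ = bearing MAG-52→STA-56 = 101.237°
dₓₜ = R·arcsin(sin δ₁₃ · sin(θ₁₃ − θ₁₂)) = 6371·arcsin(0.07481·sin(138.986°)) = 312.918 km
|dₓₜ| = 312.918 km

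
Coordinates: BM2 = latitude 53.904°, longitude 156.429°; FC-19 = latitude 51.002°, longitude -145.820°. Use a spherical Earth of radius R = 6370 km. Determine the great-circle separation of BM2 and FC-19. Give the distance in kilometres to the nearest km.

3817 km

Δφ = -2.9020°,  Δλ = 57.7510°
a = sin²(Δφ/2) + cos φ₁ cos φ₂ sin²(Δλ/2) = 0.087098
c = 2·arcsin(√a) = 0.599171 rad = 34.3300°
d = R·c = 6370 × 0.599171 = 3816.7 km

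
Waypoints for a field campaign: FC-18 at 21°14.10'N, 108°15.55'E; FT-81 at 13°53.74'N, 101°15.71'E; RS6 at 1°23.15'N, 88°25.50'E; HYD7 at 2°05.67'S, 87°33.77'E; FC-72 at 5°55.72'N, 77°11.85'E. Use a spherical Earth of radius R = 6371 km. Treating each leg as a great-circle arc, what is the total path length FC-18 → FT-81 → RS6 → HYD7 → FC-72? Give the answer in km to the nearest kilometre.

4939 km

FC-18: φ = +21.23500°, λ = +108.25917°
FT-81: φ = +13.89567°, λ = +101.26183°
RS6: φ = +1.38583°, λ = +88.42500°
HYD7: φ = -2.09450°, λ = +87.56283°
FC-72: φ = +5.92867°, λ = +77.19750°
FC-18→FT-81: c = 0.173030 rad, d = 1102.37 km
FT-81→RS6: c = 0.311078 rad, d = 1981.88 km
RS6→HYD7: c = 0.062579 rad, d = 398.69 km
HYD7→FC-72: c = 0.228575 rad, d = 1456.25 km
Total = 1102.37 + 1981.88 + 398.69 + 1456.25 = 4939.19 km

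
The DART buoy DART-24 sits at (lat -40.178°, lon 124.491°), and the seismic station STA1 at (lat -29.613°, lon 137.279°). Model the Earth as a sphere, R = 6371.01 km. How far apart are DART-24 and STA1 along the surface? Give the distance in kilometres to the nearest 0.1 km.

Δφ = 10.5650°,  Δλ = 12.7880°
a = sin²(Δφ/2) + cos φ₁ cos φ₂ sin²(Δλ/2) = 0.016714
c = 2·arcsin(√a) = 0.259293 rad = 14.8564°
d = R·c = 6371.01 × 0.259293 = 1652.0 km

1652.0 km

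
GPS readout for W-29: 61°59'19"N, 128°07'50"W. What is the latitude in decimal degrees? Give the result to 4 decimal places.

61.9886°N

61° + 59′/60 + 19″/3600 = 61 + 0.98333 + 0.00528 = 61.9886°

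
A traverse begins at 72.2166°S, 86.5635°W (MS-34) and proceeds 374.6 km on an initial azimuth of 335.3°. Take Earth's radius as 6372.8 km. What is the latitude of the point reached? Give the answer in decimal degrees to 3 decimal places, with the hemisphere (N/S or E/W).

69.111°S

δ = d/R = 374.6/6372.8 = 0.058781 rad
φ₂ = arcsin(sin φ₁ cos δ + cos φ₁ sin δ cos θ)
   = arcsin(-0.95222·0.99827 + 0.30542·0.05875·0.90851) = -69.11091°
λ₂ = λ₁ + atan2(sin θ sin δ cos φ₁, cos δ − sin φ₁ sin φ₂) = -90.51134°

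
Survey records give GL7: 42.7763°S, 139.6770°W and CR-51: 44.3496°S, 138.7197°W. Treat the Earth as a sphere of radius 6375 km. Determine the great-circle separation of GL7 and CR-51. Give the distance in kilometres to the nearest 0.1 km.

Δφ = -1.5733°,  Δλ = 0.9573°
a = sin²(Δφ/2) + cos φ₁ cos φ₂ sin²(Δλ/2) = 0.000225
c = 2·arcsin(√a) = 0.030009 rad = 1.7194°
d = R·c = 6375 × 0.030009 = 191.3 km

191.3 km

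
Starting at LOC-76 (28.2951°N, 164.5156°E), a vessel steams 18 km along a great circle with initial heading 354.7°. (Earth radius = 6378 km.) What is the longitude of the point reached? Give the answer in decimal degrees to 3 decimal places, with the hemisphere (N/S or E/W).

δ = d/R = 18/6378 = 0.002822 rad
φ₂ = arcsin(sin φ₁ cos δ + cos φ₁ sin δ cos θ)
   = arcsin(0.47401·1.00000 + 0.88052·0.00282·0.99572) = 28.45611°
λ₂ = λ₁ + atan2(sin θ sin δ cos φ₁, cos δ − sin φ₁ sin φ₂) = 164.49861°

164.499°E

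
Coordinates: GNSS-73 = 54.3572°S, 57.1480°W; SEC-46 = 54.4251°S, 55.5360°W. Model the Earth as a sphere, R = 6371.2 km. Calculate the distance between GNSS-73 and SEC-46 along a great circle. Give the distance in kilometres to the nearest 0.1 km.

104.6 km

Δφ = -0.0679°,  Δλ = 1.6120°
a = sin²(Δφ/2) + cos φ₁ cos φ₂ sin²(Δλ/2) = 0.000067
c = 2·arcsin(√a) = 0.016424 rad = 0.9410°
d = R·c = 6371.2 × 0.016424 = 104.6 km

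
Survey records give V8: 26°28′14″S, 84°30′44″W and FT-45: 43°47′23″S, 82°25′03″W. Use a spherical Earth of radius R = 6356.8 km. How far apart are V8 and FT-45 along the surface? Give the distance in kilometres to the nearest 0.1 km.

V8: φ = -26.47056°, λ = -84.51222°
FT-45: φ = -43.78972°, λ = -82.41750°
Δφ = -17.3192°,  Δλ = 2.0947°
a = sin²(Δφ/2) + cos φ₁ cos φ₂ sin²(Δλ/2) = 0.022885
c = 2·arcsin(√a) = 0.303724 rad = 17.4021°
d = R·c = 6356.8 × 0.303724 = 1930.7 km

1930.7 km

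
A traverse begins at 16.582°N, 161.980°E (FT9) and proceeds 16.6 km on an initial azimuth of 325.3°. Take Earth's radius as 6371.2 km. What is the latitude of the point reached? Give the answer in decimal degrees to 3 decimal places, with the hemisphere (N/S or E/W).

δ = d/R = 16.6/6371.2 = 0.002605 rad
φ₂ = arcsin(sin φ₁ cos δ + cos φ₁ sin δ cos θ)
   = arcsin(0.28539·1.00000 + 0.95841·0.00261·0.82214) = 16.70471°
λ₂ = λ₁ + atan2(sin θ sin δ cos φ₁, cos δ − sin φ₁ sin φ₂) = 161.89127°

16.705°N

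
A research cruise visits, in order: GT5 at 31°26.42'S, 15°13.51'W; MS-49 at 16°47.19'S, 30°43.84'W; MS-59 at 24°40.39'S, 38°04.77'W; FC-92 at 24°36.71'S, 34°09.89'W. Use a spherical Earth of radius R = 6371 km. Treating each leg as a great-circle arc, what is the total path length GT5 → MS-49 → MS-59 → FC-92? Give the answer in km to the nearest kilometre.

3818 km

GT5: φ = -31.44033°, λ = -15.22517°
MS-49: φ = -16.78650°, λ = -30.73067°
MS-59: φ = -24.67317°, λ = -38.07950°
FC-92: φ = -24.61183°, λ = -34.16483°
GT5→MS-49: c = 0.354721 rad, d = 2259.93 km
MS-49→MS-59: c = 0.182488 rad, d = 1162.63 km
MS-59→FC-92: c = 0.062108 rad, d = 395.69 km
Total = 2259.93 + 1162.63 + 395.69 = 3818.25 km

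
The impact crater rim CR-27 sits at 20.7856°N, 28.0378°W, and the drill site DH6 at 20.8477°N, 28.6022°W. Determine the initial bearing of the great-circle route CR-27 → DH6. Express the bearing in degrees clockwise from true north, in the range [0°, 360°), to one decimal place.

276.8°

Δλ = -0.5644°
y = sin Δλ · cos φ₂ = -0.009206
x = cos φ₁ sin φ₂ − sin φ₁ cos φ₂ cos Δλ = 0.001100
θ = atan2(y, x) = -83.1862° → 276.8138° (mod 360°)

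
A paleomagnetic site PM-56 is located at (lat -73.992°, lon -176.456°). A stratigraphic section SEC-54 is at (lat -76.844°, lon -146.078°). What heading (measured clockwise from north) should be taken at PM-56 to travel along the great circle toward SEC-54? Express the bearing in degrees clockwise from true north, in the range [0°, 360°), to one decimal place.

Δλ = 30.3780°
y = sin Δλ · cos φ₂ = 0.115099
x = cos φ₁ sin φ₂ − sin φ₁ cos φ₂ cos Δλ = -0.079793
θ = atan2(y, x) = 124.7316° → 124.7316° (mod 360°)

124.7°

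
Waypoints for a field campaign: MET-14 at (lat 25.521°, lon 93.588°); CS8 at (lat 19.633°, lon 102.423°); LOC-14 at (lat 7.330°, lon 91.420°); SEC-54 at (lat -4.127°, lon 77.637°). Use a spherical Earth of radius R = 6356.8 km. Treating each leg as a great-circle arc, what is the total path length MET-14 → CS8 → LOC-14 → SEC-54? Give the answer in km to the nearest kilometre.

MET-14→CS8: c = 0.175500 rad, d = 1115.62 km
CS8→LOC-14: c = 0.284287 rad, d = 1807.16 km
LOC-14→SEC-54: c = 0.312433 rad, d = 1986.08 km
Total = 1115.62 + 1807.16 + 1986.08 = 4908.85 km

4909 km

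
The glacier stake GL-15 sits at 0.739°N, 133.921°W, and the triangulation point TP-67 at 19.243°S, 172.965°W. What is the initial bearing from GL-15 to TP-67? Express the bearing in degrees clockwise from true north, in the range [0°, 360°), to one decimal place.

Δλ = -39.0440°
y = sin Δλ · cos φ₂ = -0.594723
x = cos φ₁ sin φ₂ − sin φ₁ cos φ₂ cos Δλ = -0.339005
θ = atan2(y, x) = -119.6841° → 240.3159° (mod 360°)

240.3°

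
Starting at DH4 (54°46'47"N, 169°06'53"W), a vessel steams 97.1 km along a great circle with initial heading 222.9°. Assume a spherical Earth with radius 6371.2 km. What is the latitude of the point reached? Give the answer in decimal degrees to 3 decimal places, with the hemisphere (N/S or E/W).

54.136°N

DH4: φ = +54.77972°, λ = -169.11472°
δ = d/R = 97.1/6371.2 = 0.015240 rad
φ₂ = arcsin(sin φ₁ cos δ + cos φ₁ sin δ cos θ)
   = arcsin(0.81694·0.99988 + 0.57672·0.01524·-0.73254) = 54.13577°
λ₂ = λ₁ + atan2(sin θ sin δ cos φ₁, cos δ − sin φ₁ sin φ₂) = -170.12933°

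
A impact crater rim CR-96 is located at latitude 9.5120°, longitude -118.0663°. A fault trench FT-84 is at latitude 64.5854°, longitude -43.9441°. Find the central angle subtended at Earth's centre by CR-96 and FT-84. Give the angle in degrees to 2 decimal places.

Δφ = 55.0734°,  Δλ = 74.1222°
a = sin²(Δφ/2) + cos φ₁ cos φ₂ sin²(Δλ/2) = 0.367469
c = 2·arcsin(√a) = 1.302529 rad = 74.6294°

74.63°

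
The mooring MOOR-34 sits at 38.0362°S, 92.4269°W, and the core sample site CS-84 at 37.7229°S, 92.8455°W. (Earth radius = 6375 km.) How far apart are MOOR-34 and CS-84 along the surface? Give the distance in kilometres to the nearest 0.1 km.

Δφ = 0.3133°,  Δλ = -0.4186°
a = sin²(Δφ/2) + cos φ₁ cos φ₂ sin²(Δλ/2) = 0.000016
c = 2·arcsin(√a) = 0.007947 rad = 0.4553°
d = R·c = 6375 × 0.007947 = 50.7 km

50.7 km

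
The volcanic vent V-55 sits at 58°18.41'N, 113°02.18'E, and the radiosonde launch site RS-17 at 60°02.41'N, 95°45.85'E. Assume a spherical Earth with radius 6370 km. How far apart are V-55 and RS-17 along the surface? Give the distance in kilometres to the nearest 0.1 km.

999.7 km

V-55: φ = +58.30683°, λ = +113.03633°
RS-17: φ = +60.04017°, λ = +95.76417°
Δφ = 1.7333°,  Δλ = -17.2722°
a = sin²(Δφ/2) + cos φ₁ cos φ₂ sin²(Δλ/2) = 0.006144
c = 2·arcsin(√a) = 0.156934 rad = 8.9917°
d = R·c = 6370 × 0.156934 = 999.7 km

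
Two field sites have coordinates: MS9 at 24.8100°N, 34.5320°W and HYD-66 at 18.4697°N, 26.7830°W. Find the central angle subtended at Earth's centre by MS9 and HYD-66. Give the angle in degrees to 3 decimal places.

9.591°

Δφ = -6.3403°,  Δλ = 7.7490°
a = sin²(Δφ/2) + cos φ₁ cos φ₂ sin²(Δλ/2) = 0.006989
c = 2·arcsin(√a) = 0.167399 rad = 9.5912°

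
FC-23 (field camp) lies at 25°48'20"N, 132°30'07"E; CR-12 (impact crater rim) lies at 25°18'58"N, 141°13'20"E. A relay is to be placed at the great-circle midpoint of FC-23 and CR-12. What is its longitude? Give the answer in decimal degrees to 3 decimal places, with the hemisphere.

136.871°E

FC-23: φ = +25.80556°, λ = +132.50194°
CR-12: φ = +25.31611°, λ = +141.22222°
Bx = cos φ₂ cos Δλ = 0.893513,  By = cos φ₂ sin Δλ = 0.137050
φₘ = atan2(sin φ₁ + sin φ₂, √((cos φ₁ + Bx)² + By²)) = 25.62553°
λₘ = λ₁ + atan2(By, cos φ₁ + Bx) = 136.87101°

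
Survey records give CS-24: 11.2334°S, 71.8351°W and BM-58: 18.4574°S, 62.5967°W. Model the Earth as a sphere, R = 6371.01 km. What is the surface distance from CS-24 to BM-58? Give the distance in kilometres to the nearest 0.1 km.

Δφ = -7.2240°,  Δλ = 9.2384°
a = sin²(Δφ/2) + cos φ₁ cos φ₂ sin²(Δλ/2) = 0.010003
c = 2·arcsin(√a) = 0.200365 rad = 11.4801°
d = R·c = 6371.01 × 0.200365 = 1276.5 km

1276.5 km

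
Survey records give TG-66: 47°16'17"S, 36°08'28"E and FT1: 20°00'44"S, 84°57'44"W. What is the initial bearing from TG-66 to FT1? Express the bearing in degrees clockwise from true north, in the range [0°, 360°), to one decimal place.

233.8°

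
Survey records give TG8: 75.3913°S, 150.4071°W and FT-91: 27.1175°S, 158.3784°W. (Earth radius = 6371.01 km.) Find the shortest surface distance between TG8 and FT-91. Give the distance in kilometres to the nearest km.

Δφ = 48.2738°,  Δλ = -7.9713°
a = sin²(Δφ/2) + cos φ₁ cos φ₂ sin²(Δλ/2) = 0.168299
c = 2·arcsin(√a) = 0.845439 rad = 48.4401°
d = R·c = 6371.01 × 0.845439 = 5386.3 km

5386 km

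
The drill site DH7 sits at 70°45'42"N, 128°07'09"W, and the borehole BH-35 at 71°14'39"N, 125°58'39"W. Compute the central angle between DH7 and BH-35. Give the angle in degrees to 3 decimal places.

0.848°

DH7: φ = +70.76167°, λ = -128.11917°
BH-35: φ = +71.24417°, λ = -125.97750°
Δφ = 0.4825°,  Δλ = 2.1417°
a = sin²(Δφ/2) + cos φ₁ cos φ₂ sin²(Δλ/2) = 0.000055
c = 2·arcsin(√a) = 0.014796 rad = 0.8478°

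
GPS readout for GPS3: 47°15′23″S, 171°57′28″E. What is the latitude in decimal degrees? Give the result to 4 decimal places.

47.2564°S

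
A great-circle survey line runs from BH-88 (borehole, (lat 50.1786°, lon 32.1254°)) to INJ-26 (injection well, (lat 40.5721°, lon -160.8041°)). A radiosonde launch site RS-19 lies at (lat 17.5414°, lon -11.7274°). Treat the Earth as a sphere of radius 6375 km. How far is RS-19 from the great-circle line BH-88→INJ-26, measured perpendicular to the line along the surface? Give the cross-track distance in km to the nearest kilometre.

δ₁₃ = central angle BH-88→RS-19 = 0.834140 rad  (haversine)
θ₁₃ = bearing BH-88→RS-19 = 243.103°,  θ₁₂ = bearing BH-88→INJ-26 = 9.789°
dₓₜ = R·arcsin(sin δ₁₃ · sin(θ₁₃ − θ₁₂)) = 6375·arcsin(0.74072·sin(233.315°)) = -4054.682 km
|dₓₜ| = 4054.682 km

4055 km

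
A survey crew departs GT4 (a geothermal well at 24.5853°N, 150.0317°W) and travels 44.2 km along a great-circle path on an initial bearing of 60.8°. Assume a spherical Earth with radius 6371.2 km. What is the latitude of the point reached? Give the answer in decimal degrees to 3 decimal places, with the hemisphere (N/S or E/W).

24.779°N

δ = d/R = 44.2/6371.2 = 0.006937 rad
φ₂ = arcsin(sin φ₁ cos δ + cos φ₁ sin δ cos θ)
   = arcsin(0.41605·0.99998 + 0.90934·0.00694·0.48786) = 24.77874°
λ₂ = λ₁ + atan2(sin θ sin δ cos φ₁, cos δ − sin φ₁ sin φ₂) = -149.64954°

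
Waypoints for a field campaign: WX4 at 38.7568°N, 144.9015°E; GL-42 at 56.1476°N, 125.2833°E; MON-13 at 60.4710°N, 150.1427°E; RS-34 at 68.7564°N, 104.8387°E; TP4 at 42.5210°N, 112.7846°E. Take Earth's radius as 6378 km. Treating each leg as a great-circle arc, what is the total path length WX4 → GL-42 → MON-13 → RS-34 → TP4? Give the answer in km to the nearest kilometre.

9178 km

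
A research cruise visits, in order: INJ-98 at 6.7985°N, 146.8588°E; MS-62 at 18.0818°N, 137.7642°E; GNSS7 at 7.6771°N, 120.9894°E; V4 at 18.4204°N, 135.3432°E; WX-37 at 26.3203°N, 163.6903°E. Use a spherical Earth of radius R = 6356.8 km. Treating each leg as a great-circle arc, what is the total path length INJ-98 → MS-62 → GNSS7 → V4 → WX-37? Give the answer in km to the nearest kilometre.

8724 km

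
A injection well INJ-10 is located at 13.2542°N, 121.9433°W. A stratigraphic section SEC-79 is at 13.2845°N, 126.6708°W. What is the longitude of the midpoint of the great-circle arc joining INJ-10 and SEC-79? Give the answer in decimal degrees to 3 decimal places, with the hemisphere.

Bx = cos φ₂ cos Δλ = 0.969930,  By = cos φ₂ sin Δλ = -0.080211
φₘ = atan2(sin φ₁ + sin φ₂, √((cos φ₁ + Bx)² + By²)) = 13.28025°
λₘ = λ₁ + atan2(By, cos φ₁ + Bx) = -124.30690°

124.307°W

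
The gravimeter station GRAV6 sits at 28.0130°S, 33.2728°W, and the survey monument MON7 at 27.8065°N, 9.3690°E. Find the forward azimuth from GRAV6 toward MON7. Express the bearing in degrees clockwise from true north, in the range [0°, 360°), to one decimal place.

Δλ = 42.6418°
y = sin Δλ · cos φ₂ = 0.599191
x = cos φ₁ sin φ₂ − sin φ₁ cos φ₂ cos Δλ = 0.717431
θ = atan2(y, x) = 39.8683° → 39.8683° (mod 360°)

39.9°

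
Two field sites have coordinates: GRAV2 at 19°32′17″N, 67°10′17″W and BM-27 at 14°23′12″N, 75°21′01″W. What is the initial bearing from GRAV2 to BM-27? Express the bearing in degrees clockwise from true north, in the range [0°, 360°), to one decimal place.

237.9°

GRAV2: φ = +19.53806°, λ = -67.17139°
BM-27: φ = +14.38667°, λ = -75.35028°
Δλ = -8.1789°
y = sin Δλ · cos φ₂ = -0.137803
x = cos φ₁ sin φ₂ − sin φ₁ cos φ₂ cos Δλ = -0.086493
θ = atan2(y, x) = -122.1146° → 237.8854° (mod 360°)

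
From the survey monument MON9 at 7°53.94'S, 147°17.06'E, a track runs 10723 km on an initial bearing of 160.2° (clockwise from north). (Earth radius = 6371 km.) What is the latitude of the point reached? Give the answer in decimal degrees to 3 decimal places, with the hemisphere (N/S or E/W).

65.600°S

MON9: φ = -7.89900°, λ = +147.28433°
δ = d/R = 10723/6371 = 1.683095 rad
φ₂ = arcsin(sin φ₁ cos δ + cos φ₁ sin δ cos θ)
   = arcsin(-0.13743·-0.11206 + 0.99051·0.99370·-0.94088) = -65.59987°
λ₂ = λ₁ + atan2(sin θ sin δ cos φ₁, cos δ − sin φ₁ sin φ₂) = -87.28449°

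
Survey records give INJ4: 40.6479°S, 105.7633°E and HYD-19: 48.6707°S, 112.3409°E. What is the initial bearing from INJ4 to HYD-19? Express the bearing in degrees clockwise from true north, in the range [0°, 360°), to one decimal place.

Δλ = 6.5776°
y = sin Δλ · cos φ₂ = 0.075646
x = cos φ₁ sin φ₂ − sin φ₁ cos φ₂ cos Δλ = -0.142399
θ = atan2(y, x) = 152.0215° → 152.0215° (mod 360°)

152.0°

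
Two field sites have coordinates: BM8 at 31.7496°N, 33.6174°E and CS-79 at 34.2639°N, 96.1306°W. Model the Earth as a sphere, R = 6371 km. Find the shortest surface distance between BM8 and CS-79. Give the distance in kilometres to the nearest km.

Δφ = 2.5143°,  Δλ = -129.7480°
a = sin²(Δφ/2) + cos φ₁ cos φ₂ sin²(Δλ/2) = 0.576554
c = 2·arcsin(√a) = 1.724509 rad = 98.8071°
d = R·c = 6371 × 1.724509 = 10986.8 km

10987 km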